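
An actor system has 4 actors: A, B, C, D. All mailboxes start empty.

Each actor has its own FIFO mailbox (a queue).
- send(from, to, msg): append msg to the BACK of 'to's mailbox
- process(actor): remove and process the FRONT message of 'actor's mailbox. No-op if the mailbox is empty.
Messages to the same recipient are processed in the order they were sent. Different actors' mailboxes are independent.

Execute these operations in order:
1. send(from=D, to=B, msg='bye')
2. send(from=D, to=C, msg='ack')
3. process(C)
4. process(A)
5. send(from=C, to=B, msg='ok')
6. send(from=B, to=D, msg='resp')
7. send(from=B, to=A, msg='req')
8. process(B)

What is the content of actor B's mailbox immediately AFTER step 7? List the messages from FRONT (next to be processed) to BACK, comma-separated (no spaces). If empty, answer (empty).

After 1 (send(from=D, to=B, msg='bye')): A:[] B:[bye] C:[] D:[]
After 2 (send(from=D, to=C, msg='ack')): A:[] B:[bye] C:[ack] D:[]
After 3 (process(C)): A:[] B:[bye] C:[] D:[]
After 4 (process(A)): A:[] B:[bye] C:[] D:[]
After 5 (send(from=C, to=B, msg='ok')): A:[] B:[bye,ok] C:[] D:[]
After 6 (send(from=B, to=D, msg='resp')): A:[] B:[bye,ok] C:[] D:[resp]
After 7 (send(from=B, to=A, msg='req')): A:[req] B:[bye,ok] C:[] D:[resp]

bye,ok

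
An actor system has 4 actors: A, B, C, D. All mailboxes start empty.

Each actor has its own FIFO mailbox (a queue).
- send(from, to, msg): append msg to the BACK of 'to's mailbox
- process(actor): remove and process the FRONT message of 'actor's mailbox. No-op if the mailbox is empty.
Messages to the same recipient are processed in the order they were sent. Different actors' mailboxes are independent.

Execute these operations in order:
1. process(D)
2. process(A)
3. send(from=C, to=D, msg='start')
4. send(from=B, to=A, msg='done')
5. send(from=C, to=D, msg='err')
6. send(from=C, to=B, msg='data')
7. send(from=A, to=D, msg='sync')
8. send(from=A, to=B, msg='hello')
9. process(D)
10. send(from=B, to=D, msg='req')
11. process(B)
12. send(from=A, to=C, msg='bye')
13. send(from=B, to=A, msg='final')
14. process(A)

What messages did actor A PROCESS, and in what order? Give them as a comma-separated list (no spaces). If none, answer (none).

Answer: done

Derivation:
After 1 (process(D)): A:[] B:[] C:[] D:[]
After 2 (process(A)): A:[] B:[] C:[] D:[]
After 3 (send(from=C, to=D, msg='start')): A:[] B:[] C:[] D:[start]
After 4 (send(from=B, to=A, msg='done')): A:[done] B:[] C:[] D:[start]
After 5 (send(from=C, to=D, msg='err')): A:[done] B:[] C:[] D:[start,err]
After 6 (send(from=C, to=B, msg='data')): A:[done] B:[data] C:[] D:[start,err]
After 7 (send(from=A, to=D, msg='sync')): A:[done] B:[data] C:[] D:[start,err,sync]
After 8 (send(from=A, to=B, msg='hello')): A:[done] B:[data,hello] C:[] D:[start,err,sync]
After 9 (process(D)): A:[done] B:[data,hello] C:[] D:[err,sync]
After 10 (send(from=B, to=D, msg='req')): A:[done] B:[data,hello] C:[] D:[err,sync,req]
After 11 (process(B)): A:[done] B:[hello] C:[] D:[err,sync,req]
After 12 (send(from=A, to=C, msg='bye')): A:[done] B:[hello] C:[bye] D:[err,sync,req]
After 13 (send(from=B, to=A, msg='final')): A:[done,final] B:[hello] C:[bye] D:[err,sync,req]
After 14 (process(A)): A:[final] B:[hello] C:[bye] D:[err,sync,req]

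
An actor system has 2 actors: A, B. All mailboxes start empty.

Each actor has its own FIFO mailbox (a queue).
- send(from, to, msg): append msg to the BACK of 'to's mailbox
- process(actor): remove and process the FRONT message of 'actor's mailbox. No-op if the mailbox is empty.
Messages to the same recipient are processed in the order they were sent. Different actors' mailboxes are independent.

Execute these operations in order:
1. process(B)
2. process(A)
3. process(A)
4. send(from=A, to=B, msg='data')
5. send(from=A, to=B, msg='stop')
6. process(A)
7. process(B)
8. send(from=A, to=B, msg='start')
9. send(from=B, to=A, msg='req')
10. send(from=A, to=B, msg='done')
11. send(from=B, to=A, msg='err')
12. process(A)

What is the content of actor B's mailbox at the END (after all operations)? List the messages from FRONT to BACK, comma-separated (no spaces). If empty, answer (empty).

After 1 (process(B)): A:[] B:[]
After 2 (process(A)): A:[] B:[]
After 3 (process(A)): A:[] B:[]
After 4 (send(from=A, to=B, msg='data')): A:[] B:[data]
After 5 (send(from=A, to=B, msg='stop')): A:[] B:[data,stop]
After 6 (process(A)): A:[] B:[data,stop]
After 7 (process(B)): A:[] B:[stop]
After 8 (send(from=A, to=B, msg='start')): A:[] B:[stop,start]
After 9 (send(from=B, to=A, msg='req')): A:[req] B:[stop,start]
After 10 (send(from=A, to=B, msg='done')): A:[req] B:[stop,start,done]
After 11 (send(from=B, to=A, msg='err')): A:[req,err] B:[stop,start,done]
After 12 (process(A)): A:[err] B:[stop,start,done]

Answer: stop,start,done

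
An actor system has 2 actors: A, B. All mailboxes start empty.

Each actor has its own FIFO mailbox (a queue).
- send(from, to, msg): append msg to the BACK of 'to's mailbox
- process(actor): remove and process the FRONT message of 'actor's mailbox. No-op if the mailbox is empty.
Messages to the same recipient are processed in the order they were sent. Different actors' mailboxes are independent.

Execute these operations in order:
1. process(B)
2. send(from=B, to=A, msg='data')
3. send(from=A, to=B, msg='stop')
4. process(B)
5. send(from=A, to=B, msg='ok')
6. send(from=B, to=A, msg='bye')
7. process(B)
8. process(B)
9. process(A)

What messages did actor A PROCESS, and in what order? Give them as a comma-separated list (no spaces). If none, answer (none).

After 1 (process(B)): A:[] B:[]
After 2 (send(from=B, to=A, msg='data')): A:[data] B:[]
After 3 (send(from=A, to=B, msg='stop')): A:[data] B:[stop]
After 4 (process(B)): A:[data] B:[]
After 5 (send(from=A, to=B, msg='ok')): A:[data] B:[ok]
After 6 (send(from=B, to=A, msg='bye')): A:[data,bye] B:[ok]
After 7 (process(B)): A:[data,bye] B:[]
After 8 (process(B)): A:[data,bye] B:[]
After 9 (process(A)): A:[bye] B:[]

Answer: data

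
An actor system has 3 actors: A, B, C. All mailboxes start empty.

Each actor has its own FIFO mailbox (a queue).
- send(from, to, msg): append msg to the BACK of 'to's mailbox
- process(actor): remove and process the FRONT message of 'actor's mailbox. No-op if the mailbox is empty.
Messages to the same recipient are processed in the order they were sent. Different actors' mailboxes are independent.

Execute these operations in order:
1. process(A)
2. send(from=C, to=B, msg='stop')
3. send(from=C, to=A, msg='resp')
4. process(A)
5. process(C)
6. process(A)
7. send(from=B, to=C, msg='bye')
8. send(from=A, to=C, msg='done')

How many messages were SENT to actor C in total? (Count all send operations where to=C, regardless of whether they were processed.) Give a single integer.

Answer: 2

Derivation:
After 1 (process(A)): A:[] B:[] C:[]
After 2 (send(from=C, to=B, msg='stop')): A:[] B:[stop] C:[]
After 3 (send(from=C, to=A, msg='resp')): A:[resp] B:[stop] C:[]
After 4 (process(A)): A:[] B:[stop] C:[]
After 5 (process(C)): A:[] B:[stop] C:[]
After 6 (process(A)): A:[] B:[stop] C:[]
After 7 (send(from=B, to=C, msg='bye')): A:[] B:[stop] C:[bye]
After 8 (send(from=A, to=C, msg='done')): A:[] B:[stop] C:[bye,done]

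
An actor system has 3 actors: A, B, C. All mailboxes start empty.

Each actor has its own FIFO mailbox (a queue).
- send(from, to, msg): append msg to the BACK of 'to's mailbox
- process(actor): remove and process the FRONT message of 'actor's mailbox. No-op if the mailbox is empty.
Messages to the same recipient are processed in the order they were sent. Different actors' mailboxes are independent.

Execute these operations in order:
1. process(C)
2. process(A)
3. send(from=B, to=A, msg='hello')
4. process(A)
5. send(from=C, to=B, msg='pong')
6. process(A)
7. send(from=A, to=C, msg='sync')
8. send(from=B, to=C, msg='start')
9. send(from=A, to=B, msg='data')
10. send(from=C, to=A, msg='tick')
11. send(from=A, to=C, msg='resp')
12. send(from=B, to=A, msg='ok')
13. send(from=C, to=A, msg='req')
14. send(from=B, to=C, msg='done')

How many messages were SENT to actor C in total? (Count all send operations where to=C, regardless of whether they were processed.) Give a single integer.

Answer: 4

Derivation:
After 1 (process(C)): A:[] B:[] C:[]
After 2 (process(A)): A:[] B:[] C:[]
After 3 (send(from=B, to=A, msg='hello')): A:[hello] B:[] C:[]
After 4 (process(A)): A:[] B:[] C:[]
After 5 (send(from=C, to=B, msg='pong')): A:[] B:[pong] C:[]
After 6 (process(A)): A:[] B:[pong] C:[]
After 7 (send(from=A, to=C, msg='sync')): A:[] B:[pong] C:[sync]
After 8 (send(from=B, to=C, msg='start')): A:[] B:[pong] C:[sync,start]
After 9 (send(from=A, to=B, msg='data')): A:[] B:[pong,data] C:[sync,start]
After 10 (send(from=C, to=A, msg='tick')): A:[tick] B:[pong,data] C:[sync,start]
After 11 (send(from=A, to=C, msg='resp')): A:[tick] B:[pong,data] C:[sync,start,resp]
After 12 (send(from=B, to=A, msg='ok')): A:[tick,ok] B:[pong,data] C:[sync,start,resp]
After 13 (send(from=C, to=A, msg='req')): A:[tick,ok,req] B:[pong,data] C:[sync,start,resp]
After 14 (send(from=B, to=C, msg='done')): A:[tick,ok,req] B:[pong,data] C:[sync,start,resp,done]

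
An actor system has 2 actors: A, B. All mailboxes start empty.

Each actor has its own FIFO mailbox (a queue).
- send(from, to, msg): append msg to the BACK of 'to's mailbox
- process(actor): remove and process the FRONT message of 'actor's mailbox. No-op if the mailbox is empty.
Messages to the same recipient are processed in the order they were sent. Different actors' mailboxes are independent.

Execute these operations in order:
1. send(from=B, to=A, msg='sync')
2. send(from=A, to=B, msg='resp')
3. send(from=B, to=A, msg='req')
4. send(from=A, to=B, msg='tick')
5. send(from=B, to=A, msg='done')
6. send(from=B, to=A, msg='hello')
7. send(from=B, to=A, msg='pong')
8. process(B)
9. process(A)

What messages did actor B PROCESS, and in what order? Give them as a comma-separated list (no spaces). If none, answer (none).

Answer: resp

Derivation:
After 1 (send(from=B, to=A, msg='sync')): A:[sync] B:[]
After 2 (send(from=A, to=B, msg='resp')): A:[sync] B:[resp]
After 3 (send(from=B, to=A, msg='req')): A:[sync,req] B:[resp]
After 4 (send(from=A, to=B, msg='tick')): A:[sync,req] B:[resp,tick]
After 5 (send(from=B, to=A, msg='done')): A:[sync,req,done] B:[resp,tick]
After 6 (send(from=B, to=A, msg='hello')): A:[sync,req,done,hello] B:[resp,tick]
After 7 (send(from=B, to=A, msg='pong')): A:[sync,req,done,hello,pong] B:[resp,tick]
After 8 (process(B)): A:[sync,req,done,hello,pong] B:[tick]
After 9 (process(A)): A:[req,done,hello,pong] B:[tick]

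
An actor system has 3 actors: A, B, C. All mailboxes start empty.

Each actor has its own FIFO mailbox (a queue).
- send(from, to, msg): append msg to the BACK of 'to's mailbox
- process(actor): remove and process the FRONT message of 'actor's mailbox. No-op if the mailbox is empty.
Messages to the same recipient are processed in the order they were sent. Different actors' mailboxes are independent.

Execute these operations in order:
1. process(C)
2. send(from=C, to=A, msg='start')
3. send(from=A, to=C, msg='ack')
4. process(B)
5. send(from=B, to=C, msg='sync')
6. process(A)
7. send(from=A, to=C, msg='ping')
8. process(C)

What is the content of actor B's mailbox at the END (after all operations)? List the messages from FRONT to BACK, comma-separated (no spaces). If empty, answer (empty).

After 1 (process(C)): A:[] B:[] C:[]
After 2 (send(from=C, to=A, msg='start')): A:[start] B:[] C:[]
After 3 (send(from=A, to=C, msg='ack')): A:[start] B:[] C:[ack]
After 4 (process(B)): A:[start] B:[] C:[ack]
After 5 (send(from=B, to=C, msg='sync')): A:[start] B:[] C:[ack,sync]
After 6 (process(A)): A:[] B:[] C:[ack,sync]
After 7 (send(from=A, to=C, msg='ping')): A:[] B:[] C:[ack,sync,ping]
After 8 (process(C)): A:[] B:[] C:[sync,ping]

Answer: (empty)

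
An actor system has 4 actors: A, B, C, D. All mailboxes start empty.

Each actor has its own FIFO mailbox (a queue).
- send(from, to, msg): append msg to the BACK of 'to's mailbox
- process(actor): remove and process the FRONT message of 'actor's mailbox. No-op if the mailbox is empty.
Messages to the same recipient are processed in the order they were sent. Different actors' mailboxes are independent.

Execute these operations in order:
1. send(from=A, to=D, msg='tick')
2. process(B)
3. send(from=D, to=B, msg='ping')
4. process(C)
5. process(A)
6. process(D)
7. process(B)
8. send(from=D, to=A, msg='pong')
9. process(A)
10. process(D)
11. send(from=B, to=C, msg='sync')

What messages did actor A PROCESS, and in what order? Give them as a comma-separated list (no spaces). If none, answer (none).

Answer: pong

Derivation:
After 1 (send(from=A, to=D, msg='tick')): A:[] B:[] C:[] D:[tick]
After 2 (process(B)): A:[] B:[] C:[] D:[tick]
After 3 (send(from=D, to=B, msg='ping')): A:[] B:[ping] C:[] D:[tick]
After 4 (process(C)): A:[] B:[ping] C:[] D:[tick]
After 5 (process(A)): A:[] B:[ping] C:[] D:[tick]
After 6 (process(D)): A:[] B:[ping] C:[] D:[]
After 7 (process(B)): A:[] B:[] C:[] D:[]
After 8 (send(from=D, to=A, msg='pong')): A:[pong] B:[] C:[] D:[]
After 9 (process(A)): A:[] B:[] C:[] D:[]
After 10 (process(D)): A:[] B:[] C:[] D:[]
After 11 (send(from=B, to=C, msg='sync')): A:[] B:[] C:[sync] D:[]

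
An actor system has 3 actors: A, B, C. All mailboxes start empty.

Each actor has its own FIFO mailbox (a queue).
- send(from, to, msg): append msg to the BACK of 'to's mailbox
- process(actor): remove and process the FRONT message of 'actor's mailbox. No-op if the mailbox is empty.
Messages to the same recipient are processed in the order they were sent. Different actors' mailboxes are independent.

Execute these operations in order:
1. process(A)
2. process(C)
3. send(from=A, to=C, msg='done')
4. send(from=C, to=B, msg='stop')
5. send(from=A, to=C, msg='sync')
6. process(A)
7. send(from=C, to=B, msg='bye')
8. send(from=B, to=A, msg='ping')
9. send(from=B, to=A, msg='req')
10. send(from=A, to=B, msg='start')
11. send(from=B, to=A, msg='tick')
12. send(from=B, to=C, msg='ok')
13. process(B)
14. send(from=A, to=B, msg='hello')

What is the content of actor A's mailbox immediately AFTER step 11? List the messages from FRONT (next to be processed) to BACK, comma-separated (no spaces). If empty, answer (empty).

After 1 (process(A)): A:[] B:[] C:[]
After 2 (process(C)): A:[] B:[] C:[]
After 3 (send(from=A, to=C, msg='done')): A:[] B:[] C:[done]
After 4 (send(from=C, to=B, msg='stop')): A:[] B:[stop] C:[done]
After 5 (send(from=A, to=C, msg='sync')): A:[] B:[stop] C:[done,sync]
After 6 (process(A)): A:[] B:[stop] C:[done,sync]
After 7 (send(from=C, to=B, msg='bye')): A:[] B:[stop,bye] C:[done,sync]
After 8 (send(from=B, to=A, msg='ping')): A:[ping] B:[stop,bye] C:[done,sync]
After 9 (send(from=B, to=A, msg='req')): A:[ping,req] B:[stop,bye] C:[done,sync]
After 10 (send(from=A, to=B, msg='start')): A:[ping,req] B:[stop,bye,start] C:[done,sync]
After 11 (send(from=B, to=A, msg='tick')): A:[ping,req,tick] B:[stop,bye,start] C:[done,sync]

ping,req,tick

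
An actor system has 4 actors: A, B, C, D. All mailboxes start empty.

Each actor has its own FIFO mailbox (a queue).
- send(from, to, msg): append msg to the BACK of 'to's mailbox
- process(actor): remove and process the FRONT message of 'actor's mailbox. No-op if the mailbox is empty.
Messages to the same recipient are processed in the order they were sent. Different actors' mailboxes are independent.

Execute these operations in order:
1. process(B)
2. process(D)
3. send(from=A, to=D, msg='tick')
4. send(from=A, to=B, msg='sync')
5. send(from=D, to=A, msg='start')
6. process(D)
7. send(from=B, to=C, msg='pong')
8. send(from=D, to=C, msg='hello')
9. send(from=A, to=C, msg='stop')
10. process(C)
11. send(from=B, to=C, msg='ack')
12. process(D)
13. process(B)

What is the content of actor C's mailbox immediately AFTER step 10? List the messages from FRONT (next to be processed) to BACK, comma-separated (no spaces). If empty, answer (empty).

After 1 (process(B)): A:[] B:[] C:[] D:[]
After 2 (process(D)): A:[] B:[] C:[] D:[]
After 3 (send(from=A, to=D, msg='tick')): A:[] B:[] C:[] D:[tick]
After 4 (send(from=A, to=B, msg='sync')): A:[] B:[sync] C:[] D:[tick]
After 5 (send(from=D, to=A, msg='start')): A:[start] B:[sync] C:[] D:[tick]
After 6 (process(D)): A:[start] B:[sync] C:[] D:[]
After 7 (send(from=B, to=C, msg='pong')): A:[start] B:[sync] C:[pong] D:[]
After 8 (send(from=D, to=C, msg='hello')): A:[start] B:[sync] C:[pong,hello] D:[]
After 9 (send(from=A, to=C, msg='stop')): A:[start] B:[sync] C:[pong,hello,stop] D:[]
After 10 (process(C)): A:[start] B:[sync] C:[hello,stop] D:[]

hello,stop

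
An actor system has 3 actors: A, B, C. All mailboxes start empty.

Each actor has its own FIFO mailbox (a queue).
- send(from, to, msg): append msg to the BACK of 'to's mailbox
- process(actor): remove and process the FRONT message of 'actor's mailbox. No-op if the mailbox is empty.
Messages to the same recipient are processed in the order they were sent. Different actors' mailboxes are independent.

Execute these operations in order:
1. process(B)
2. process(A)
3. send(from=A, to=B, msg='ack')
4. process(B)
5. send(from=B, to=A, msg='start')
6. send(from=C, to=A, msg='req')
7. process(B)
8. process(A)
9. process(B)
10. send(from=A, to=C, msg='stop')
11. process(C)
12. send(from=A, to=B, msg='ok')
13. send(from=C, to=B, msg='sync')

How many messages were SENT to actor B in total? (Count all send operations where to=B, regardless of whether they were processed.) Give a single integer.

Answer: 3

Derivation:
After 1 (process(B)): A:[] B:[] C:[]
After 2 (process(A)): A:[] B:[] C:[]
After 3 (send(from=A, to=B, msg='ack')): A:[] B:[ack] C:[]
After 4 (process(B)): A:[] B:[] C:[]
After 5 (send(from=B, to=A, msg='start')): A:[start] B:[] C:[]
After 6 (send(from=C, to=A, msg='req')): A:[start,req] B:[] C:[]
After 7 (process(B)): A:[start,req] B:[] C:[]
After 8 (process(A)): A:[req] B:[] C:[]
After 9 (process(B)): A:[req] B:[] C:[]
After 10 (send(from=A, to=C, msg='stop')): A:[req] B:[] C:[stop]
After 11 (process(C)): A:[req] B:[] C:[]
After 12 (send(from=A, to=B, msg='ok')): A:[req] B:[ok] C:[]
After 13 (send(from=C, to=B, msg='sync')): A:[req] B:[ok,sync] C:[]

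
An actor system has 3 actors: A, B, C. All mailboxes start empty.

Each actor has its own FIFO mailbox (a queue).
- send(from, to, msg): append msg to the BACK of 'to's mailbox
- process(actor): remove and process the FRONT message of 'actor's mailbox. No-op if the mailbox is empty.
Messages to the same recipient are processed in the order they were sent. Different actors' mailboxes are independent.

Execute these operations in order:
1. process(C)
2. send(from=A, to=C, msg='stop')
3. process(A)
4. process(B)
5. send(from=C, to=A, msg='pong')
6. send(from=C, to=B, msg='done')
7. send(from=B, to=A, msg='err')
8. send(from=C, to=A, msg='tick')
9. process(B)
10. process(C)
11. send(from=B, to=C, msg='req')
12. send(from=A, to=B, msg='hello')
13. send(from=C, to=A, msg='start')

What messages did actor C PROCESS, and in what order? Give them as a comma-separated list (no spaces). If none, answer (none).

Answer: stop

Derivation:
After 1 (process(C)): A:[] B:[] C:[]
After 2 (send(from=A, to=C, msg='stop')): A:[] B:[] C:[stop]
After 3 (process(A)): A:[] B:[] C:[stop]
After 4 (process(B)): A:[] B:[] C:[stop]
After 5 (send(from=C, to=A, msg='pong')): A:[pong] B:[] C:[stop]
After 6 (send(from=C, to=B, msg='done')): A:[pong] B:[done] C:[stop]
After 7 (send(from=B, to=A, msg='err')): A:[pong,err] B:[done] C:[stop]
After 8 (send(from=C, to=A, msg='tick')): A:[pong,err,tick] B:[done] C:[stop]
After 9 (process(B)): A:[pong,err,tick] B:[] C:[stop]
After 10 (process(C)): A:[pong,err,tick] B:[] C:[]
After 11 (send(from=B, to=C, msg='req')): A:[pong,err,tick] B:[] C:[req]
After 12 (send(from=A, to=B, msg='hello')): A:[pong,err,tick] B:[hello] C:[req]
After 13 (send(from=C, to=A, msg='start')): A:[pong,err,tick,start] B:[hello] C:[req]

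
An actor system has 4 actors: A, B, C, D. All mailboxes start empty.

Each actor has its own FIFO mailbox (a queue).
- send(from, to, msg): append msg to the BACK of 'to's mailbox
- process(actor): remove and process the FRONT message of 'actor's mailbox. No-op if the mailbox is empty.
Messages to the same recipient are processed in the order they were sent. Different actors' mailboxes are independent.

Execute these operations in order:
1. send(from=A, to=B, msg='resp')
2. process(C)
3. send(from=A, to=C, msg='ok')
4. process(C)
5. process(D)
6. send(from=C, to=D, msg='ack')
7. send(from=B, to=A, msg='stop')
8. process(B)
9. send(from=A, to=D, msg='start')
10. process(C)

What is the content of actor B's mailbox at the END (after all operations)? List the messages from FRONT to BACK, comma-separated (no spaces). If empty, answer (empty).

After 1 (send(from=A, to=B, msg='resp')): A:[] B:[resp] C:[] D:[]
After 2 (process(C)): A:[] B:[resp] C:[] D:[]
After 3 (send(from=A, to=C, msg='ok')): A:[] B:[resp] C:[ok] D:[]
After 4 (process(C)): A:[] B:[resp] C:[] D:[]
After 5 (process(D)): A:[] B:[resp] C:[] D:[]
After 6 (send(from=C, to=D, msg='ack')): A:[] B:[resp] C:[] D:[ack]
After 7 (send(from=B, to=A, msg='stop')): A:[stop] B:[resp] C:[] D:[ack]
After 8 (process(B)): A:[stop] B:[] C:[] D:[ack]
After 9 (send(from=A, to=D, msg='start')): A:[stop] B:[] C:[] D:[ack,start]
After 10 (process(C)): A:[stop] B:[] C:[] D:[ack,start]

Answer: (empty)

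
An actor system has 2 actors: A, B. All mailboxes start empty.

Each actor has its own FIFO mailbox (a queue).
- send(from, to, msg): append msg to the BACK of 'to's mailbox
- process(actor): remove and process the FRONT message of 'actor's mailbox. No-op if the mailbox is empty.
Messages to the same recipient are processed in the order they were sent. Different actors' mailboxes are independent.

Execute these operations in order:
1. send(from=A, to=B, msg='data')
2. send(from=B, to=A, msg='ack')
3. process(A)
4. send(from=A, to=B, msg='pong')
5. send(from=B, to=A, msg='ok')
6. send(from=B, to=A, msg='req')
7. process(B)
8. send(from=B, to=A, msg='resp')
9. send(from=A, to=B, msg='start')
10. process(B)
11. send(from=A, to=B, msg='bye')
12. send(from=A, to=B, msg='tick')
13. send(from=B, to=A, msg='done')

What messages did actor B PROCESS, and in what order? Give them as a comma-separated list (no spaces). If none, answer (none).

After 1 (send(from=A, to=B, msg='data')): A:[] B:[data]
After 2 (send(from=B, to=A, msg='ack')): A:[ack] B:[data]
After 3 (process(A)): A:[] B:[data]
After 4 (send(from=A, to=B, msg='pong')): A:[] B:[data,pong]
After 5 (send(from=B, to=A, msg='ok')): A:[ok] B:[data,pong]
After 6 (send(from=B, to=A, msg='req')): A:[ok,req] B:[data,pong]
After 7 (process(B)): A:[ok,req] B:[pong]
After 8 (send(from=B, to=A, msg='resp')): A:[ok,req,resp] B:[pong]
After 9 (send(from=A, to=B, msg='start')): A:[ok,req,resp] B:[pong,start]
After 10 (process(B)): A:[ok,req,resp] B:[start]
After 11 (send(from=A, to=B, msg='bye')): A:[ok,req,resp] B:[start,bye]
After 12 (send(from=A, to=B, msg='tick')): A:[ok,req,resp] B:[start,bye,tick]
After 13 (send(from=B, to=A, msg='done')): A:[ok,req,resp,done] B:[start,bye,tick]

Answer: data,pong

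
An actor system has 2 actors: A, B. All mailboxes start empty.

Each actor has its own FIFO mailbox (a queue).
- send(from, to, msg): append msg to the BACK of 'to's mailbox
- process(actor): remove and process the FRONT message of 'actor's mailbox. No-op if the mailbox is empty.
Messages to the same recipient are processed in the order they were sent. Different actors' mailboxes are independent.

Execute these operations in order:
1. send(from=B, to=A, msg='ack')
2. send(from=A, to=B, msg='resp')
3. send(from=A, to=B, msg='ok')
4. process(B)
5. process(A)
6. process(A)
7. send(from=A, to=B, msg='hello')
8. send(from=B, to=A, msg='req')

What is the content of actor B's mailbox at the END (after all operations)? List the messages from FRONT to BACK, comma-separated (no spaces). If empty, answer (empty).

After 1 (send(from=B, to=A, msg='ack')): A:[ack] B:[]
After 2 (send(from=A, to=B, msg='resp')): A:[ack] B:[resp]
After 3 (send(from=A, to=B, msg='ok')): A:[ack] B:[resp,ok]
After 4 (process(B)): A:[ack] B:[ok]
After 5 (process(A)): A:[] B:[ok]
After 6 (process(A)): A:[] B:[ok]
After 7 (send(from=A, to=B, msg='hello')): A:[] B:[ok,hello]
After 8 (send(from=B, to=A, msg='req')): A:[req] B:[ok,hello]

Answer: ok,hello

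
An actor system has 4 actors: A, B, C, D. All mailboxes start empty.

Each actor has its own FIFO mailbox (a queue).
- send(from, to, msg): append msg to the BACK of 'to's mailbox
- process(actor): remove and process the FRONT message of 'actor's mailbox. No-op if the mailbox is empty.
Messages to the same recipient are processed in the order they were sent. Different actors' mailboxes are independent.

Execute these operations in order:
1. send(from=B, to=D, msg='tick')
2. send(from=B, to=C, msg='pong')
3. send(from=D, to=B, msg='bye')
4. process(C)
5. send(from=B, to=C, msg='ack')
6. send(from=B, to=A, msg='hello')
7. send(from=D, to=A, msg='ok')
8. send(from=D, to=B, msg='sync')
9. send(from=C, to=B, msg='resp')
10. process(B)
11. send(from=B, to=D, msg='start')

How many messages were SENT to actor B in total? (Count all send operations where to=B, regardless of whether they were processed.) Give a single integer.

After 1 (send(from=B, to=D, msg='tick')): A:[] B:[] C:[] D:[tick]
After 2 (send(from=B, to=C, msg='pong')): A:[] B:[] C:[pong] D:[tick]
After 3 (send(from=D, to=B, msg='bye')): A:[] B:[bye] C:[pong] D:[tick]
After 4 (process(C)): A:[] B:[bye] C:[] D:[tick]
After 5 (send(from=B, to=C, msg='ack')): A:[] B:[bye] C:[ack] D:[tick]
After 6 (send(from=B, to=A, msg='hello')): A:[hello] B:[bye] C:[ack] D:[tick]
After 7 (send(from=D, to=A, msg='ok')): A:[hello,ok] B:[bye] C:[ack] D:[tick]
After 8 (send(from=D, to=B, msg='sync')): A:[hello,ok] B:[bye,sync] C:[ack] D:[tick]
After 9 (send(from=C, to=B, msg='resp')): A:[hello,ok] B:[bye,sync,resp] C:[ack] D:[tick]
After 10 (process(B)): A:[hello,ok] B:[sync,resp] C:[ack] D:[tick]
After 11 (send(from=B, to=D, msg='start')): A:[hello,ok] B:[sync,resp] C:[ack] D:[tick,start]

Answer: 3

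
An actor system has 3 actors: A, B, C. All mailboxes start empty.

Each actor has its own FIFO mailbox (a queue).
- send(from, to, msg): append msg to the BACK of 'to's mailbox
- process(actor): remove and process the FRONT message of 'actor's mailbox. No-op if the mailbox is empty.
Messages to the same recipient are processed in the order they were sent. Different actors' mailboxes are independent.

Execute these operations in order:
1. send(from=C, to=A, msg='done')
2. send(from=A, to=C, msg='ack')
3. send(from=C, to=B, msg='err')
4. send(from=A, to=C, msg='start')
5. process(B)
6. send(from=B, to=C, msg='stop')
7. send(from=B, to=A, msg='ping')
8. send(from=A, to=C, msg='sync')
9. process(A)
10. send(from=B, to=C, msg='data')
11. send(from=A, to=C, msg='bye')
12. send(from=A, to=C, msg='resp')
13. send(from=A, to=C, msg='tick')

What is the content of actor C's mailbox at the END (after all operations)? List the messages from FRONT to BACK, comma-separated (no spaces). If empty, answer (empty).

After 1 (send(from=C, to=A, msg='done')): A:[done] B:[] C:[]
After 2 (send(from=A, to=C, msg='ack')): A:[done] B:[] C:[ack]
After 3 (send(from=C, to=B, msg='err')): A:[done] B:[err] C:[ack]
After 4 (send(from=A, to=C, msg='start')): A:[done] B:[err] C:[ack,start]
After 5 (process(B)): A:[done] B:[] C:[ack,start]
After 6 (send(from=B, to=C, msg='stop')): A:[done] B:[] C:[ack,start,stop]
After 7 (send(from=B, to=A, msg='ping')): A:[done,ping] B:[] C:[ack,start,stop]
After 8 (send(from=A, to=C, msg='sync')): A:[done,ping] B:[] C:[ack,start,stop,sync]
After 9 (process(A)): A:[ping] B:[] C:[ack,start,stop,sync]
After 10 (send(from=B, to=C, msg='data')): A:[ping] B:[] C:[ack,start,stop,sync,data]
After 11 (send(from=A, to=C, msg='bye')): A:[ping] B:[] C:[ack,start,stop,sync,data,bye]
After 12 (send(from=A, to=C, msg='resp')): A:[ping] B:[] C:[ack,start,stop,sync,data,bye,resp]
After 13 (send(from=A, to=C, msg='tick')): A:[ping] B:[] C:[ack,start,stop,sync,data,bye,resp,tick]

Answer: ack,start,stop,sync,data,bye,resp,tick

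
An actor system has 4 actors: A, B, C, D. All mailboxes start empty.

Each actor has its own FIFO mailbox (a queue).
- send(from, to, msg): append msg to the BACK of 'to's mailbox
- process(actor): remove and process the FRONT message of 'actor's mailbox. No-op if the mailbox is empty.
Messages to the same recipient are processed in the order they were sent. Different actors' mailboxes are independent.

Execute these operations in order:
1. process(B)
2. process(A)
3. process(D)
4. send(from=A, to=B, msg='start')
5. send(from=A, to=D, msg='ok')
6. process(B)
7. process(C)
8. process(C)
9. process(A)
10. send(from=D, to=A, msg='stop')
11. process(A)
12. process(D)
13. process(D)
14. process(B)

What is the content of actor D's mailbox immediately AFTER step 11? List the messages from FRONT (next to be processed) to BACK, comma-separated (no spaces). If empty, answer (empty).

After 1 (process(B)): A:[] B:[] C:[] D:[]
After 2 (process(A)): A:[] B:[] C:[] D:[]
After 3 (process(D)): A:[] B:[] C:[] D:[]
After 4 (send(from=A, to=B, msg='start')): A:[] B:[start] C:[] D:[]
After 5 (send(from=A, to=D, msg='ok')): A:[] B:[start] C:[] D:[ok]
After 6 (process(B)): A:[] B:[] C:[] D:[ok]
After 7 (process(C)): A:[] B:[] C:[] D:[ok]
After 8 (process(C)): A:[] B:[] C:[] D:[ok]
After 9 (process(A)): A:[] B:[] C:[] D:[ok]
After 10 (send(from=D, to=A, msg='stop')): A:[stop] B:[] C:[] D:[ok]
After 11 (process(A)): A:[] B:[] C:[] D:[ok]

ok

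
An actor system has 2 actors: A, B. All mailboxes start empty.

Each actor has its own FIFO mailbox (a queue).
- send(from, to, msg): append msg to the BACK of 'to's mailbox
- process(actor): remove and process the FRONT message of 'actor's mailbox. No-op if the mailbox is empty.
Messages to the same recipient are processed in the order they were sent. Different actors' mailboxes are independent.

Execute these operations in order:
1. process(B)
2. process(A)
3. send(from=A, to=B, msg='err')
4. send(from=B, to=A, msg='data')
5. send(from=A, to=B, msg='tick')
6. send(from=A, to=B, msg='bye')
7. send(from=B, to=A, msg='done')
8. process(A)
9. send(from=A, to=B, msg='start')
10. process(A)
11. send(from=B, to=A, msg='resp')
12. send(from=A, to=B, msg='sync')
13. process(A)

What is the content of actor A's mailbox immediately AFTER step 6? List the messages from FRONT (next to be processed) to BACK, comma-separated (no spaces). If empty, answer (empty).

After 1 (process(B)): A:[] B:[]
After 2 (process(A)): A:[] B:[]
After 3 (send(from=A, to=B, msg='err')): A:[] B:[err]
After 4 (send(from=B, to=A, msg='data')): A:[data] B:[err]
After 5 (send(from=A, to=B, msg='tick')): A:[data] B:[err,tick]
After 6 (send(from=A, to=B, msg='bye')): A:[data] B:[err,tick,bye]

data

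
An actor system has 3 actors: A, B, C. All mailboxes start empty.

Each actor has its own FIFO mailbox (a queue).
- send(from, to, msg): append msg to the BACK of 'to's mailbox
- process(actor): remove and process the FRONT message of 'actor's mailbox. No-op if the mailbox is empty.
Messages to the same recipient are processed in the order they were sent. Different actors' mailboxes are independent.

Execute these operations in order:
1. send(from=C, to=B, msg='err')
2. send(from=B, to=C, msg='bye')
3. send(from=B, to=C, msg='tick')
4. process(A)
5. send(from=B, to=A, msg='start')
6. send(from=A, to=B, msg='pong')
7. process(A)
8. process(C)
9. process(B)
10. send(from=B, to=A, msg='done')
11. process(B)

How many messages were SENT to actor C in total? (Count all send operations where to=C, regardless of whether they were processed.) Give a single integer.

Answer: 2

Derivation:
After 1 (send(from=C, to=B, msg='err')): A:[] B:[err] C:[]
After 2 (send(from=B, to=C, msg='bye')): A:[] B:[err] C:[bye]
After 3 (send(from=B, to=C, msg='tick')): A:[] B:[err] C:[bye,tick]
After 4 (process(A)): A:[] B:[err] C:[bye,tick]
After 5 (send(from=B, to=A, msg='start')): A:[start] B:[err] C:[bye,tick]
After 6 (send(from=A, to=B, msg='pong')): A:[start] B:[err,pong] C:[bye,tick]
After 7 (process(A)): A:[] B:[err,pong] C:[bye,tick]
After 8 (process(C)): A:[] B:[err,pong] C:[tick]
After 9 (process(B)): A:[] B:[pong] C:[tick]
After 10 (send(from=B, to=A, msg='done')): A:[done] B:[pong] C:[tick]
After 11 (process(B)): A:[done] B:[] C:[tick]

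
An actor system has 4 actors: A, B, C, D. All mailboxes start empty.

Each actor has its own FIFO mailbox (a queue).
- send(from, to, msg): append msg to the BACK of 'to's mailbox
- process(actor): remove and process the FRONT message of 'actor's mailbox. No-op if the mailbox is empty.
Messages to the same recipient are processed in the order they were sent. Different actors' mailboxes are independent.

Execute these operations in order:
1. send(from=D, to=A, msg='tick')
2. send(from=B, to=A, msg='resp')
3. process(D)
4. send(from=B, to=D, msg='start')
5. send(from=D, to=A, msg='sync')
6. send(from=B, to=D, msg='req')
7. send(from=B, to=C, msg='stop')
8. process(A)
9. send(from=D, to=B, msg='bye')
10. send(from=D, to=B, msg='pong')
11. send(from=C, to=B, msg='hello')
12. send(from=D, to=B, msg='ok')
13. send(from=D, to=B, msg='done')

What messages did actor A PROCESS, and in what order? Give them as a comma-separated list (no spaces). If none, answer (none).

After 1 (send(from=D, to=A, msg='tick')): A:[tick] B:[] C:[] D:[]
After 2 (send(from=B, to=A, msg='resp')): A:[tick,resp] B:[] C:[] D:[]
After 3 (process(D)): A:[tick,resp] B:[] C:[] D:[]
After 4 (send(from=B, to=D, msg='start')): A:[tick,resp] B:[] C:[] D:[start]
After 5 (send(from=D, to=A, msg='sync')): A:[tick,resp,sync] B:[] C:[] D:[start]
After 6 (send(from=B, to=D, msg='req')): A:[tick,resp,sync] B:[] C:[] D:[start,req]
After 7 (send(from=B, to=C, msg='stop')): A:[tick,resp,sync] B:[] C:[stop] D:[start,req]
After 8 (process(A)): A:[resp,sync] B:[] C:[stop] D:[start,req]
After 9 (send(from=D, to=B, msg='bye')): A:[resp,sync] B:[bye] C:[stop] D:[start,req]
After 10 (send(from=D, to=B, msg='pong')): A:[resp,sync] B:[bye,pong] C:[stop] D:[start,req]
After 11 (send(from=C, to=B, msg='hello')): A:[resp,sync] B:[bye,pong,hello] C:[stop] D:[start,req]
After 12 (send(from=D, to=B, msg='ok')): A:[resp,sync] B:[bye,pong,hello,ok] C:[stop] D:[start,req]
After 13 (send(from=D, to=B, msg='done')): A:[resp,sync] B:[bye,pong,hello,ok,done] C:[stop] D:[start,req]

Answer: tick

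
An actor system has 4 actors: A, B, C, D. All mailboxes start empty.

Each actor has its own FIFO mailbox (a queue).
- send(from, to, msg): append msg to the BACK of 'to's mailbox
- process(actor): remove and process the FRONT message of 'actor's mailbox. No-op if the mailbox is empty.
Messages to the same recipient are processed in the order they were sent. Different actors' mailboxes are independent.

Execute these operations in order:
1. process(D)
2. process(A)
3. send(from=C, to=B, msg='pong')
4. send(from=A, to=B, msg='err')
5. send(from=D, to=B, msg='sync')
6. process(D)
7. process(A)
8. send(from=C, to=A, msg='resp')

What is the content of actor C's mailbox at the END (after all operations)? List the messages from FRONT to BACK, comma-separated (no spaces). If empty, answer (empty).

Answer: (empty)

Derivation:
After 1 (process(D)): A:[] B:[] C:[] D:[]
After 2 (process(A)): A:[] B:[] C:[] D:[]
After 3 (send(from=C, to=B, msg='pong')): A:[] B:[pong] C:[] D:[]
After 4 (send(from=A, to=B, msg='err')): A:[] B:[pong,err] C:[] D:[]
After 5 (send(from=D, to=B, msg='sync')): A:[] B:[pong,err,sync] C:[] D:[]
After 6 (process(D)): A:[] B:[pong,err,sync] C:[] D:[]
After 7 (process(A)): A:[] B:[pong,err,sync] C:[] D:[]
After 8 (send(from=C, to=A, msg='resp')): A:[resp] B:[pong,err,sync] C:[] D:[]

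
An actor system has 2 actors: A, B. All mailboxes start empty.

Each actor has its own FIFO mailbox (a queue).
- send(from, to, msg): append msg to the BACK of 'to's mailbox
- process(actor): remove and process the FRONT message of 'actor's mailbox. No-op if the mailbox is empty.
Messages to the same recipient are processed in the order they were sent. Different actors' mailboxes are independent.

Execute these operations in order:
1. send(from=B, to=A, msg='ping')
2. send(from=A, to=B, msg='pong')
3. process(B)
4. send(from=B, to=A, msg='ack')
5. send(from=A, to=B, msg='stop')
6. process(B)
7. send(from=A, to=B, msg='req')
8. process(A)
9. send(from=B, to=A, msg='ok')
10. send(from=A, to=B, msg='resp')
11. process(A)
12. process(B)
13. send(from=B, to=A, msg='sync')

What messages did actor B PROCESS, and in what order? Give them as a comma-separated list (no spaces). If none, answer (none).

Answer: pong,stop,req

Derivation:
After 1 (send(from=B, to=A, msg='ping')): A:[ping] B:[]
After 2 (send(from=A, to=B, msg='pong')): A:[ping] B:[pong]
After 3 (process(B)): A:[ping] B:[]
After 4 (send(from=B, to=A, msg='ack')): A:[ping,ack] B:[]
After 5 (send(from=A, to=B, msg='stop')): A:[ping,ack] B:[stop]
After 6 (process(B)): A:[ping,ack] B:[]
After 7 (send(from=A, to=B, msg='req')): A:[ping,ack] B:[req]
After 8 (process(A)): A:[ack] B:[req]
After 9 (send(from=B, to=A, msg='ok')): A:[ack,ok] B:[req]
After 10 (send(from=A, to=B, msg='resp')): A:[ack,ok] B:[req,resp]
After 11 (process(A)): A:[ok] B:[req,resp]
After 12 (process(B)): A:[ok] B:[resp]
After 13 (send(from=B, to=A, msg='sync')): A:[ok,sync] B:[resp]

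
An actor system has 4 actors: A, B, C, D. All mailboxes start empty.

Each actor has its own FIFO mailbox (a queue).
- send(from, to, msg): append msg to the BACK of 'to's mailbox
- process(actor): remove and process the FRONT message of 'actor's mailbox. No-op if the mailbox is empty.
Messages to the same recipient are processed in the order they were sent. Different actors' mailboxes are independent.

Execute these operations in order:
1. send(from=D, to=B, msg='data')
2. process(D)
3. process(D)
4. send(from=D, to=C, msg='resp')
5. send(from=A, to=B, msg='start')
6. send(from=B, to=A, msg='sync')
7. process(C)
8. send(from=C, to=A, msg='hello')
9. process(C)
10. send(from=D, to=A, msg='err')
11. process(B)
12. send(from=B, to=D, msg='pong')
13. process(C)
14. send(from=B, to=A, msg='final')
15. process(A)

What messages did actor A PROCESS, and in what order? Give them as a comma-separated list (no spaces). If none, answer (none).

After 1 (send(from=D, to=B, msg='data')): A:[] B:[data] C:[] D:[]
After 2 (process(D)): A:[] B:[data] C:[] D:[]
After 3 (process(D)): A:[] B:[data] C:[] D:[]
After 4 (send(from=D, to=C, msg='resp')): A:[] B:[data] C:[resp] D:[]
After 5 (send(from=A, to=B, msg='start')): A:[] B:[data,start] C:[resp] D:[]
After 6 (send(from=B, to=A, msg='sync')): A:[sync] B:[data,start] C:[resp] D:[]
After 7 (process(C)): A:[sync] B:[data,start] C:[] D:[]
After 8 (send(from=C, to=A, msg='hello')): A:[sync,hello] B:[data,start] C:[] D:[]
After 9 (process(C)): A:[sync,hello] B:[data,start] C:[] D:[]
After 10 (send(from=D, to=A, msg='err')): A:[sync,hello,err] B:[data,start] C:[] D:[]
After 11 (process(B)): A:[sync,hello,err] B:[start] C:[] D:[]
After 12 (send(from=B, to=D, msg='pong')): A:[sync,hello,err] B:[start] C:[] D:[pong]
After 13 (process(C)): A:[sync,hello,err] B:[start] C:[] D:[pong]
After 14 (send(from=B, to=A, msg='final')): A:[sync,hello,err,final] B:[start] C:[] D:[pong]
After 15 (process(A)): A:[hello,err,final] B:[start] C:[] D:[pong]

Answer: sync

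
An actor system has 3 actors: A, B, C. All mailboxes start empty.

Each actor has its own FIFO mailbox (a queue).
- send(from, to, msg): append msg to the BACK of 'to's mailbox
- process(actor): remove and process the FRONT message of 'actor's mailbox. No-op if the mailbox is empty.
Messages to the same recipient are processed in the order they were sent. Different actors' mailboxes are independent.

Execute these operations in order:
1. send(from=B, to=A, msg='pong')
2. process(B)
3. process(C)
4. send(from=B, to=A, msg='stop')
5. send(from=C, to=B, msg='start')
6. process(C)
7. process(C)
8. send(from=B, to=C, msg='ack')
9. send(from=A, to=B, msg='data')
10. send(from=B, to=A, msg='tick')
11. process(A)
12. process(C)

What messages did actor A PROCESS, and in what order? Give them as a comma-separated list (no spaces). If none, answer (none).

Answer: pong

Derivation:
After 1 (send(from=B, to=A, msg='pong')): A:[pong] B:[] C:[]
After 2 (process(B)): A:[pong] B:[] C:[]
After 3 (process(C)): A:[pong] B:[] C:[]
After 4 (send(from=B, to=A, msg='stop')): A:[pong,stop] B:[] C:[]
After 5 (send(from=C, to=B, msg='start')): A:[pong,stop] B:[start] C:[]
After 6 (process(C)): A:[pong,stop] B:[start] C:[]
After 7 (process(C)): A:[pong,stop] B:[start] C:[]
After 8 (send(from=B, to=C, msg='ack')): A:[pong,stop] B:[start] C:[ack]
After 9 (send(from=A, to=B, msg='data')): A:[pong,stop] B:[start,data] C:[ack]
After 10 (send(from=B, to=A, msg='tick')): A:[pong,stop,tick] B:[start,data] C:[ack]
After 11 (process(A)): A:[stop,tick] B:[start,data] C:[ack]
After 12 (process(C)): A:[stop,tick] B:[start,data] C:[]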